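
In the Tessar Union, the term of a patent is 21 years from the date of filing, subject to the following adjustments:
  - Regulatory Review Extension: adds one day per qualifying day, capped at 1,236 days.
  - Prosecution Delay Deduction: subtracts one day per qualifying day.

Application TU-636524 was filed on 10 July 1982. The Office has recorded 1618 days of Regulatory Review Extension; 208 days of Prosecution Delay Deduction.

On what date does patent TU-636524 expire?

Base term: filing date + 21 years → 10 July 2003.
Regulatory Review Extension: 1618 days claimed exceeds the 1236-day cap, so +1236 days → 27 November 2006.
Prosecution Delay Deduction: −208 days → 3 May 2006.

2006-05-03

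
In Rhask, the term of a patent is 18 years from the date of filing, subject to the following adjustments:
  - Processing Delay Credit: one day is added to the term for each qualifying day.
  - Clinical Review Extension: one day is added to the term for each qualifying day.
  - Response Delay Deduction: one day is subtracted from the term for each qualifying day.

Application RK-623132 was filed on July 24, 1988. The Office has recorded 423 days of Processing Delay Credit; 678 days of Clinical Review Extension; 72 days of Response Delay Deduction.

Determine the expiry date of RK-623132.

May 18, 2009

Base term: filing date + 18 years → 24 July 2006.
Processing Delay Credit: +423 days → 20 September 2007.
Clinical Review Extension: +678 days → 29 July 2009.
Response Delay Deduction: −72 days → 18 May 2009.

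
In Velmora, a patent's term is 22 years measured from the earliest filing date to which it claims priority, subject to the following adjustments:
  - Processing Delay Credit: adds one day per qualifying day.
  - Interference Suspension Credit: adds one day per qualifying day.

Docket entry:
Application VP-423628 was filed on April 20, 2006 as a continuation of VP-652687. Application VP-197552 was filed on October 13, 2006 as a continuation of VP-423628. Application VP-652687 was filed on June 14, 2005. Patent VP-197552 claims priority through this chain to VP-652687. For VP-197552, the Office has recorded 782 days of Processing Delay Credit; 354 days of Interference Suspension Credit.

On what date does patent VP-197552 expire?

July 24, 2030

Earliest priority filing: 14 June 2005.
Base term: 14 June 2005 + 22 years → 14 June 2027.
Processing Delay Credit: +782 days → 4 August 2029.
Interference Suspension Credit: +354 days → 24 July 2030.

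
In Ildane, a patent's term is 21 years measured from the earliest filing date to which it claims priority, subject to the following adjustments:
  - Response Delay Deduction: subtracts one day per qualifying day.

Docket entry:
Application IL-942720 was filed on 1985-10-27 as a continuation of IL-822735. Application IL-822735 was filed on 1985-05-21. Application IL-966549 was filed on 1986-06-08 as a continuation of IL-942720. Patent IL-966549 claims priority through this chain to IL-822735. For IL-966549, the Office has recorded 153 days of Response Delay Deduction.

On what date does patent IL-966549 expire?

December 19, 2005

Earliest priority filing: 21 May 1985.
Base term: 21 May 1985 + 21 years → 21 May 2006.
Response Delay Deduction: −153 days → 19 December 2005.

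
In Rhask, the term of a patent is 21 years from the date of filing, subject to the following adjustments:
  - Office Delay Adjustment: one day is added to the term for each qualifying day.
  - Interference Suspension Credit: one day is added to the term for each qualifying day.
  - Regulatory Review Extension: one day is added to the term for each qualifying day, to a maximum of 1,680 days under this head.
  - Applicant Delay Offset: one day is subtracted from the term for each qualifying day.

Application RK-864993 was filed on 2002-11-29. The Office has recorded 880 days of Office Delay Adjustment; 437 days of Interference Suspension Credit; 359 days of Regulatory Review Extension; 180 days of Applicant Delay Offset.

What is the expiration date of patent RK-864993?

January 3, 2028

Base term: filing date + 21 years → 29 November 2023.
Office Delay Adjustment: +880 days → 27 April 2026.
Interference Suspension Credit: +437 days → 8 July 2027.
Regulatory Review Extension: 359 days (within the 1680-day cap) → +359 days → 1 July 2028.
Applicant Delay Offset: −180 days → 3 January 2028.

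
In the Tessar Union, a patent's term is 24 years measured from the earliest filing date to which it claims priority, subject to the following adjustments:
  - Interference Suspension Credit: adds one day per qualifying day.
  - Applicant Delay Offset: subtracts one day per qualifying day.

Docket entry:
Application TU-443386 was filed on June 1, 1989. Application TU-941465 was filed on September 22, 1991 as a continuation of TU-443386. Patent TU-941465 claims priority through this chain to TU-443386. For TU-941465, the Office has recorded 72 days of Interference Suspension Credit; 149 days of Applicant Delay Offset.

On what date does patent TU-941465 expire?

Earliest priority filing: 1 June 1989.
Base term: 1 June 1989 + 24 years → 1 June 2013.
Interference Suspension Credit: +72 days → 12 August 2013.
Applicant Delay Offset: −149 days → 16 March 2013.

2013-03-16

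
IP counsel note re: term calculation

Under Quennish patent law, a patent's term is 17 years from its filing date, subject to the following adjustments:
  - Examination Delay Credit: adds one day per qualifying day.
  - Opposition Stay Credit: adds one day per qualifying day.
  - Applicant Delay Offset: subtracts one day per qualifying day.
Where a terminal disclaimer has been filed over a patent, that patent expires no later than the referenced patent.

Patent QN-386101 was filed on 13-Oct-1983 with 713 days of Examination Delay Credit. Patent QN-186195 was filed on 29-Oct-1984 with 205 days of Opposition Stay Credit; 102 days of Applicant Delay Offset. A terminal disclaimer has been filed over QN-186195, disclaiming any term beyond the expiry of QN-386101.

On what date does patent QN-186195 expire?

2002-02-09

Natural term of QN-186195:
  Base: filing + 17 years → 29 October 2001.
  Opposition Stay Credit: +205 days → 22 May 2002.
  Applicant Delay Offset: −102 days → 9 February 2002.
Expiry of referenced patent QN-386101:
  Base: filing + 17 years → 13 October 2000.
  Examination Delay Credit: +713 days → 26 September 2002.
Terminal disclaimer: QN-186195 expires on the earlier of 9 February 2002 and 26 September 2002.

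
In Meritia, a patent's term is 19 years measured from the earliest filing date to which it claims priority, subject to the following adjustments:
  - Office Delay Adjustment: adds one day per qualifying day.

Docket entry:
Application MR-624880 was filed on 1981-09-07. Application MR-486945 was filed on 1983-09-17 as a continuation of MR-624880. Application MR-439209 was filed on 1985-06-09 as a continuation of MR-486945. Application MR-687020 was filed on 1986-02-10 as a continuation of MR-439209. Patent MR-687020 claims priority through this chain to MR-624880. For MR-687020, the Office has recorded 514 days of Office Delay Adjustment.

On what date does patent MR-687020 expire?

February 3, 2002

Earliest priority filing: 7 September 1981.
Base term: 7 September 1981 + 19 years → 7 September 2000.
Office Delay Adjustment: +514 days → 3 February 2002.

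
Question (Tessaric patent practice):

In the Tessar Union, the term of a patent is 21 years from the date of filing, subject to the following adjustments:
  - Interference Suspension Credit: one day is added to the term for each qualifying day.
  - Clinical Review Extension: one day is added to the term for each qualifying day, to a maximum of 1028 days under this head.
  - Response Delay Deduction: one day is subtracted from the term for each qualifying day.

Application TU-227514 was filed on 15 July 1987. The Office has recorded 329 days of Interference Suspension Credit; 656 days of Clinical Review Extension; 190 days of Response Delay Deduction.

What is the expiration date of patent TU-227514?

Base term: filing date + 21 years → 15 July 2008.
Interference Suspension Credit: +329 days → 9 June 2009.
Clinical Review Extension: 656 days (within the 1028-day cap) → +656 days → 27 March 2011.
Response Delay Deduction: −190 days → 18 September 2010.

September 18, 2010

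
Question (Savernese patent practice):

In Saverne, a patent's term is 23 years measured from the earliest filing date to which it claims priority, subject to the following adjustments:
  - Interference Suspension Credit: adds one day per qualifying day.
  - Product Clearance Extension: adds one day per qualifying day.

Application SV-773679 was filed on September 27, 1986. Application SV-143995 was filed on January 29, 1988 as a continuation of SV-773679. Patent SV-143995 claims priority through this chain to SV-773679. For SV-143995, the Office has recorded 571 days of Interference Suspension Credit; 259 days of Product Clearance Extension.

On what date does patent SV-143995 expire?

2012-01-05

Earliest priority filing: 27 September 1986.
Base term: 27 September 1986 + 23 years → 27 September 2009.
Interference Suspension Credit: +571 days → 21 April 2011.
Product Clearance Extension: +259 days → 5 January 2012.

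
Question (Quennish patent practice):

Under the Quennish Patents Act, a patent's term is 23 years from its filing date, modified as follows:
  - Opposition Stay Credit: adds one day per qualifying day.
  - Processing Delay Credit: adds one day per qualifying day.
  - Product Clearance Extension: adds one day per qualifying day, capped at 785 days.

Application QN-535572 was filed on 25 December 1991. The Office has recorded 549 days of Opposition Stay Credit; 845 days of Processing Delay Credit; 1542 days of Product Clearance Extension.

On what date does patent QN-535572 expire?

2020-12-12

Base term: filing date + 23 years → 25 December 2014.
Opposition Stay Credit: +549 days → 26 June 2016.
Processing Delay Credit: +845 days → 19 October 2018.
Product Clearance Extension: 1542 days claimed exceeds the 785-day cap, so +785 days → 12 December 2020.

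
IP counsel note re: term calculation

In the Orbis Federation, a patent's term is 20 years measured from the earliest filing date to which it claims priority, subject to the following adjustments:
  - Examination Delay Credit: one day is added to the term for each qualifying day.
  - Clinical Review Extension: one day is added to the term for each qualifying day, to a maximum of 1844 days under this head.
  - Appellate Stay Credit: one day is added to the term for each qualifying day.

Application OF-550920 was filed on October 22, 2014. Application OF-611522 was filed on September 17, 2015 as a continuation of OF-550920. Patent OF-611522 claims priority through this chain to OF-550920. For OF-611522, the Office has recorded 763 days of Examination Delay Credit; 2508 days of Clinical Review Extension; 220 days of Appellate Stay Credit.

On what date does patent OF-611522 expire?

2042-07-19

Earliest priority filing: 22 October 2014.
Base term: 22 October 2014 + 20 years → 22 October 2034.
Examination Delay Credit: +763 days → 23 November 2036.
Clinical Review Extension: 2508 days claimed exceeds the 1844-day cap, so +1844 days → 11 December 2041.
Appellate Stay Credit: +220 days → 19 July 2042.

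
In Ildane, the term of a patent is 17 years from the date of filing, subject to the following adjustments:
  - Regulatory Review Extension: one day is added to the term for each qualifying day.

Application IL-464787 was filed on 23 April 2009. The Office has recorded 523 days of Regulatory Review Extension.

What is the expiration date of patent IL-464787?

Base term: filing date + 17 years → 23 April 2026.
Regulatory Review Extension: +523 days → 28 September 2027.

September 28, 2027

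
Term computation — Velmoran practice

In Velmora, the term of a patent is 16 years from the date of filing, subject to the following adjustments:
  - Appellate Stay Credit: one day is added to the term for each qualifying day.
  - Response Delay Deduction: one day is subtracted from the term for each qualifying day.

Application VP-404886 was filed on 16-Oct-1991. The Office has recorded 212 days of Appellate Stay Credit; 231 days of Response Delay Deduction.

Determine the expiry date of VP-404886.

September 27, 2007

Base term: filing date + 16 years → 16 October 2007.
Appellate Stay Credit: +212 days → 15 May 2008.
Response Delay Deduction: −231 days → 27 September 2007.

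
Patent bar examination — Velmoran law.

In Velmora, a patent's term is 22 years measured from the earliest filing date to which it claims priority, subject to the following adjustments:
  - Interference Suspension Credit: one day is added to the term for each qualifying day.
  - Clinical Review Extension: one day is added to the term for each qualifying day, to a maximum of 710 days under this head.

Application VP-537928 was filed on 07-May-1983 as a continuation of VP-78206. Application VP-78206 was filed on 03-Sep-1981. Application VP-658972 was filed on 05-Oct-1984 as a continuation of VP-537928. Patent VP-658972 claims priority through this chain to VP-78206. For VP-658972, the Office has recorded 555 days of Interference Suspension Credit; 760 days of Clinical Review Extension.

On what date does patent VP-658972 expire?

Earliest priority filing: 3 September 1981.
Base term: 3 September 1981 + 22 years → 3 September 2003.
Interference Suspension Credit: +555 days → 11 March 2005.
Clinical Review Extension: 760 days claimed exceeds the 710-day cap, so +710 days → 19 February 2007.

2007-02-19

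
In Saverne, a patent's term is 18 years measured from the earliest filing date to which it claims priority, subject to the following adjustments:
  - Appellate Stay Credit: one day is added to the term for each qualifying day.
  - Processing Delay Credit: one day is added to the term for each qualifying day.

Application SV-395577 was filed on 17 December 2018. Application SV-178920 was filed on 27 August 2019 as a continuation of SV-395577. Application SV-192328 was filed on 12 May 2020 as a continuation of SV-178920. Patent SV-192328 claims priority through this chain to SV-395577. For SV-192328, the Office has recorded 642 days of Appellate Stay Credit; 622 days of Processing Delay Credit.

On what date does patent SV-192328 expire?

June 3, 2040

Earliest priority filing: 17 December 2018.
Base term: 17 December 2018 + 18 years → 17 December 2036.
Appellate Stay Credit: +642 days → 20 September 2038.
Processing Delay Credit: +622 days → 3 June 2040.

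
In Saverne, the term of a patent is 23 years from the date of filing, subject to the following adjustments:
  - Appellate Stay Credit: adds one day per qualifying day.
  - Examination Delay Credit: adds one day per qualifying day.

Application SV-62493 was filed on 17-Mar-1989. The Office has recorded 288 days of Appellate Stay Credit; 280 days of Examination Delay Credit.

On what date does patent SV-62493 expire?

Base term: filing date + 23 years → 17 March 2012.
Appellate Stay Credit: +288 days → 30 December 2012.
Examination Delay Credit: +280 days → 6 October 2013.

October 6, 2013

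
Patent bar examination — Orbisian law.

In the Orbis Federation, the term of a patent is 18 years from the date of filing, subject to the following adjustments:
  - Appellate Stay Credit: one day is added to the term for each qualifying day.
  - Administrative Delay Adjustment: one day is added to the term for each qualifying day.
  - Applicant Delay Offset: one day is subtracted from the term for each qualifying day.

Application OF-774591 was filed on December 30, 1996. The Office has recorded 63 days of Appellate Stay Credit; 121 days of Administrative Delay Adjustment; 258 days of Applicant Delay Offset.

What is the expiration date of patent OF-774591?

Base term: filing date + 18 years → 30 December 2014.
Appellate Stay Credit: +63 days → 3 March 2015.
Administrative Delay Adjustment: +121 days → 2 July 2015.
Applicant Delay Offset: −258 days → 17 October 2014.

October 17, 2014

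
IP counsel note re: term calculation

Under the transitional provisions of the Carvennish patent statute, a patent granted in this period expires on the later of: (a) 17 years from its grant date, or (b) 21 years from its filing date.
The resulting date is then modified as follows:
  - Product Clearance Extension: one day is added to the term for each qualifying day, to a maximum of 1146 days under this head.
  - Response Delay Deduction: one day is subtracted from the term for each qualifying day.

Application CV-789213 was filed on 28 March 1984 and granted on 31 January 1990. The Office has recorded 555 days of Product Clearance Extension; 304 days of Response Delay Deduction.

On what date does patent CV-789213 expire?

2007-10-09

(a) grant + 17 years → 31 January 2007.
(b) filing + 21 years → 28 March 2005.
Later of the two: 31 January 2007.
Product Clearance Extension: 555 days (within the 1146-day cap) → +555 days → 8 August 2008.
Response Delay Deduction: −304 days → 9 October 2007.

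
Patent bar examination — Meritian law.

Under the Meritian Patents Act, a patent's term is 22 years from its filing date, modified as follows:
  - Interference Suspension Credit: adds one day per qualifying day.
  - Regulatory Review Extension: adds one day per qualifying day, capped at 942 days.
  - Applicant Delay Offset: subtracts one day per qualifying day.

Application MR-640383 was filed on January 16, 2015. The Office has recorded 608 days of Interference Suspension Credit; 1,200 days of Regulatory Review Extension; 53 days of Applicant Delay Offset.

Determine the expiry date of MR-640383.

Base term: filing date + 22 years → 16 January 2037.
Interference Suspension Credit: +608 days → 16 September 2038.
Regulatory Review Extension: 1200 days claimed exceeds the 942-day cap, so +942 days → 15 April 2041.
Applicant Delay Offset: −53 days → 21 February 2041.

February 21, 2041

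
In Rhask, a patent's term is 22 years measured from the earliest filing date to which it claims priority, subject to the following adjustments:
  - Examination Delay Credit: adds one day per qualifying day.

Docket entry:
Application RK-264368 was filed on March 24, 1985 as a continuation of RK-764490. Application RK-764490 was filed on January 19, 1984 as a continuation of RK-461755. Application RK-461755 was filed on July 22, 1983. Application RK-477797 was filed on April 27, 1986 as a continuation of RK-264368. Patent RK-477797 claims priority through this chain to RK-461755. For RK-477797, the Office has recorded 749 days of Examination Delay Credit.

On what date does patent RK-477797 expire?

Earliest priority filing: 22 July 1983.
Base term: 22 July 1983 + 22 years → 22 July 2005.
Examination Delay Credit: +749 days → 10 August 2007.

2007-08-10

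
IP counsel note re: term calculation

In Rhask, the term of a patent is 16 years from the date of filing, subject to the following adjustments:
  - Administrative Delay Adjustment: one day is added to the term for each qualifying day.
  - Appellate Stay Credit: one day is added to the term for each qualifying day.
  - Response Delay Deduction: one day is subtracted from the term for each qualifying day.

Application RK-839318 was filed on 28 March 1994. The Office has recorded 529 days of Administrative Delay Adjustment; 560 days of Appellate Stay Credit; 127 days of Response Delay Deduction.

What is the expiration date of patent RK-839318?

Base term: filing date + 16 years → 28 March 2010.
Administrative Delay Adjustment: +529 days → 8 September 2011.
Appellate Stay Credit: +560 days → 21 March 2013.
Response Delay Deduction: −127 days → 14 November 2012.

November 14, 2012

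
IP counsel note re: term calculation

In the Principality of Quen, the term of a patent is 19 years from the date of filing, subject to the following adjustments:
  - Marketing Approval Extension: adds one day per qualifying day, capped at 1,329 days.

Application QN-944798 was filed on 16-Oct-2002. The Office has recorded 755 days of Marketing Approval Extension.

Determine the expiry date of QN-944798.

2023-11-10

Base term: filing date + 19 years → 16 October 2021.
Marketing Approval Extension: 755 days (within the 1329-day cap) → +755 days → 10 November 2023.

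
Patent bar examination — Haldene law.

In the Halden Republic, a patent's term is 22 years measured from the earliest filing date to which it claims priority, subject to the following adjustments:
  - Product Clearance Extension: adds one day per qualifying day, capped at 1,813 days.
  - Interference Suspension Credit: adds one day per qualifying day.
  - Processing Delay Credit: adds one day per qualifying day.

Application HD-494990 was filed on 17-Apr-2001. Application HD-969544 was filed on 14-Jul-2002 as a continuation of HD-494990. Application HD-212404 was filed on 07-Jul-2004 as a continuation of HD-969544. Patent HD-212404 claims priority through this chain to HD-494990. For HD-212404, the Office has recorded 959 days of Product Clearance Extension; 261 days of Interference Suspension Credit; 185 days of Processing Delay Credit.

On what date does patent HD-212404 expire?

Earliest priority filing: 17 April 2001.
Base term: 17 April 2001 + 22 years → 17 April 2023.
Product Clearance Extension: 959 days (within the 1813-day cap) → +959 days → 1 December 2025.
Interference Suspension Credit: +261 days → 19 August 2026.
Processing Delay Credit: +185 days → 20 February 2027.

February 20, 2027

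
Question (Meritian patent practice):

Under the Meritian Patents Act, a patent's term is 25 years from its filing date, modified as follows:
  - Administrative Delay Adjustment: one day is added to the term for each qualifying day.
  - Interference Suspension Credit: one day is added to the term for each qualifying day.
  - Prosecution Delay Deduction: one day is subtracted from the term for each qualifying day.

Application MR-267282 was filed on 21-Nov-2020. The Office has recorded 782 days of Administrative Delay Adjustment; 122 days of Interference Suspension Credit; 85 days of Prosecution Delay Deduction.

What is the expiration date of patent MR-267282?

2048-02-18

Base term: filing date + 25 years → 21 November 2045.
Administrative Delay Adjustment: +782 days → 12 January 2048.
Interference Suspension Credit: +122 days → 13 May 2048.
Prosecution Delay Deduction: −85 days → 18 February 2048.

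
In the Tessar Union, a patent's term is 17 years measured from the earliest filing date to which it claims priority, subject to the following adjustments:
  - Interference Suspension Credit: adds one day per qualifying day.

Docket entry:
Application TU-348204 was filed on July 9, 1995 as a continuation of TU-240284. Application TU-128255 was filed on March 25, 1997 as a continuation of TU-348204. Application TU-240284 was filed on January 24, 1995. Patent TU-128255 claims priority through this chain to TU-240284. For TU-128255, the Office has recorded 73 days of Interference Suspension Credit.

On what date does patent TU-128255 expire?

April 6, 2012

Earliest priority filing: 24 January 1995.
Base term: 24 January 1995 + 17 years → 24 January 2012.
Interference Suspension Credit: +73 days → 6 April 2012.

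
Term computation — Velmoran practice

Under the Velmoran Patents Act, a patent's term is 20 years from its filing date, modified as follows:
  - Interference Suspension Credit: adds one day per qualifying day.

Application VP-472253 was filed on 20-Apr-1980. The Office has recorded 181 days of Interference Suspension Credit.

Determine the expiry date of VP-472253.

2000-10-18

Base term: filing date + 20 years → 20 April 2000.
Interference Suspension Credit: +181 days → 18 October 2000.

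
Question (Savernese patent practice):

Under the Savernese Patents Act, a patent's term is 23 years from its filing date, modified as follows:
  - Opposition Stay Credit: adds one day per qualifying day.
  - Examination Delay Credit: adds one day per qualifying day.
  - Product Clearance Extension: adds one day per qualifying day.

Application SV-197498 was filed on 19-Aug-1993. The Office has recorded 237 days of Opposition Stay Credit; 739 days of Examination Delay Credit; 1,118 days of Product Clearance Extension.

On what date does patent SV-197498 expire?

Base term: filing date + 23 years → 19 August 2016.
Opposition Stay Credit: +237 days → 13 April 2017.
Examination Delay Credit: +739 days → 22 April 2019.
Product Clearance Extension: +1118 days → 14 May 2022.

May 14, 2022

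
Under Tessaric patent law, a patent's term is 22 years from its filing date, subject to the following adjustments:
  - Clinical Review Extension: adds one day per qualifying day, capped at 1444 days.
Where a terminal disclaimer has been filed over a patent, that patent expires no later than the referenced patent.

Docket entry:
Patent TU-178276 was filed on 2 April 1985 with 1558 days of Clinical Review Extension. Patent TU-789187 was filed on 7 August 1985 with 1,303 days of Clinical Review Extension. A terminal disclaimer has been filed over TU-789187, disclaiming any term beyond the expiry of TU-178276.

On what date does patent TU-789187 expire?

Natural term of TU-789187:
  Base: filing + 22 years → 7 August 2007.
  Clinical Review Extension: 1303 days (within the 1444-day cap) → +1303 days → 2 March 2011.
Expiry of referenced patent TU-178276:
  Base: filing + 22 years → 2 April 2007.
  Clinical Review Extension: 1558 days claimed exceeds the 1444-day cap, so +1444 days → 16 March 2011.
Terminal disclaimer: TU-789187 expires on the earlier of 2 March 2011 and 16 March 2011.

2011-03-02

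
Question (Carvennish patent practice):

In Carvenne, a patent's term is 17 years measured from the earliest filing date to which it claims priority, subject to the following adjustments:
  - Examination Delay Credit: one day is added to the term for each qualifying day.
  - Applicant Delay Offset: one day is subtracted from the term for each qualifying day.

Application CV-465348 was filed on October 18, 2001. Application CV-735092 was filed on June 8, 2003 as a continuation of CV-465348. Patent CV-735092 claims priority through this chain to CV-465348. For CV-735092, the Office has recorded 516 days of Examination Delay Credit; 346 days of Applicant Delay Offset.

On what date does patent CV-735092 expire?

Earliest priority filing: 18 October 2001.
Base term: 18 October 2001 + 17 years → 18 October 2018.
Examination Delay Credit: +516 days → 17 March 2020.
Applicant Delay Offset: −346 days → 6 April 2019.

April 6, 2019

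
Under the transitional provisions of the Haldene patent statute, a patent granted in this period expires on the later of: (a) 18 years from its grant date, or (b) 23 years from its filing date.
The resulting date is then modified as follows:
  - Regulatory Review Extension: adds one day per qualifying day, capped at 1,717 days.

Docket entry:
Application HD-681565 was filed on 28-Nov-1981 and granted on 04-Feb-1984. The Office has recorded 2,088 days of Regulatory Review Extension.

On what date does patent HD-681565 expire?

2009-08-11

(a) grant + 18 years → 4 February 2002.
(b) filing + 23 years → 28 November 2004.
Later of the two: 28 November 2004.
Regulatory Review Extension: 2088 days claimed exceeds the 1717-day cap, so +1717 days → 11 August 2009.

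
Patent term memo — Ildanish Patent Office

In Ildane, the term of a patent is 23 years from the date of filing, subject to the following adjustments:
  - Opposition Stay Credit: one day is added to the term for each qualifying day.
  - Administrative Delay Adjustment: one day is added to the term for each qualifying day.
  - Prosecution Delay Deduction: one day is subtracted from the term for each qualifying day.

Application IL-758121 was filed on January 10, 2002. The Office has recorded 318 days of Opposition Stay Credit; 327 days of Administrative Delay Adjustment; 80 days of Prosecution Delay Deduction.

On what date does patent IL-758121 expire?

2026-07-29

Base term: filing date + 23 years → 10 January 2025.
Opposition Stay Credit: +318 days → 24 November 2025.
Administrative Delay Adjustment: +327 days → 17 October 2026.
Prosecution Delay Deduction: −80 days → 29 July 2026.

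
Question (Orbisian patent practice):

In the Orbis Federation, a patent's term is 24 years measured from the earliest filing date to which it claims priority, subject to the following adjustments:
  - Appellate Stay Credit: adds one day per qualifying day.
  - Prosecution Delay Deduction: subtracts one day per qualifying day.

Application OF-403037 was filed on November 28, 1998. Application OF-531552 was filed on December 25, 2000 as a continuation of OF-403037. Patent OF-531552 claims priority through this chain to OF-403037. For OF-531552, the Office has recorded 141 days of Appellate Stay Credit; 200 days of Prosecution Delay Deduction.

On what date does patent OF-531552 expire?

Earliest priority filing: 28 November 1998.
Base term: 28 November 1998 + 24 years → 28 November 2022.
Appellate Stay Credit: +141 days → 18 April 2023.
Prosecution Delay Deduction: −200 days → 30 September 2022.

September 30, 2022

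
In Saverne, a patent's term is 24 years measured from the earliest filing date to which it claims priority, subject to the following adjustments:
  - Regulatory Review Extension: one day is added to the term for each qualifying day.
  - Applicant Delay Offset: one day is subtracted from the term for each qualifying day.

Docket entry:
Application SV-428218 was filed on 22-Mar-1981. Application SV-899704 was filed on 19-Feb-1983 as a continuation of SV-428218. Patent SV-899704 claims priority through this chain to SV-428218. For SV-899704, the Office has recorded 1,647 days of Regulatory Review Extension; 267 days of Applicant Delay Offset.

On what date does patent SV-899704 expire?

Earliest priority filing: 22 March 1981.
Base term: 22 March 1981 + 24 years → 22 March 2005.
Regulatory Review Extension: +1647 days → 24 September 2009.
Applicant Delay Offset: −267 days → 31 December 2008.

2008-12-31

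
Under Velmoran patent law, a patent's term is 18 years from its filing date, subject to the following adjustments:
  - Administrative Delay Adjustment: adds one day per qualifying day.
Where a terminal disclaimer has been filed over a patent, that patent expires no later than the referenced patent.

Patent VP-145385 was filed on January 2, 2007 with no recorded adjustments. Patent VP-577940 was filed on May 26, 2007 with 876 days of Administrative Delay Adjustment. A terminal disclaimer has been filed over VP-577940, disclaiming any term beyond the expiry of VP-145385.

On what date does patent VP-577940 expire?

January 2, 2025

Natural term of VP-577940:
  Base: filing + 18 years → 26 May 2025.
  Administrative Delay Adjustment: +876 days → 19 October 2027.
Expiry of referenced patent VP-145385:
  Base: filing + 18 years → 2 January 2025.
Terminal disclaimer: VP-577940 expires on the earlier of 19 October 2027 and 2 January 2025.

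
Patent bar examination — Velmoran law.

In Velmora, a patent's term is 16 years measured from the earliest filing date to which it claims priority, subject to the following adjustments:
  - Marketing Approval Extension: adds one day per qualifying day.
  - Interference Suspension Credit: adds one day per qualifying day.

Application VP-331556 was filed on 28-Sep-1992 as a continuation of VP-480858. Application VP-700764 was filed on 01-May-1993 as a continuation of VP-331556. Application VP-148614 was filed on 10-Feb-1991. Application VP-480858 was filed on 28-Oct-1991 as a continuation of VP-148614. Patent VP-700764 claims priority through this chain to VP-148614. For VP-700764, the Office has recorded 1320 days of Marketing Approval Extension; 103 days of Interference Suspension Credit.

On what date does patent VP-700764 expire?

2011-01-03

Earliest priority filing: 10 February 1991.
Base term: 10 February 1991 + 16 years → 10 February 2007.
Marketing Approval Extension: +1320 days → 22 September 2010.
Interference Suspension Credit: +103 days → 3 January 2011.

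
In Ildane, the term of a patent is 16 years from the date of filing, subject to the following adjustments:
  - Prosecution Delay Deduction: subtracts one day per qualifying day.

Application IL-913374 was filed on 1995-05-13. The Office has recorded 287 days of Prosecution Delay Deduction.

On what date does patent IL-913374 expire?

Base term: filing date + 16 years → 13 May 2011.
Prosecution Delay Deduction: −287 days → 30 July 2010.

2010-07-30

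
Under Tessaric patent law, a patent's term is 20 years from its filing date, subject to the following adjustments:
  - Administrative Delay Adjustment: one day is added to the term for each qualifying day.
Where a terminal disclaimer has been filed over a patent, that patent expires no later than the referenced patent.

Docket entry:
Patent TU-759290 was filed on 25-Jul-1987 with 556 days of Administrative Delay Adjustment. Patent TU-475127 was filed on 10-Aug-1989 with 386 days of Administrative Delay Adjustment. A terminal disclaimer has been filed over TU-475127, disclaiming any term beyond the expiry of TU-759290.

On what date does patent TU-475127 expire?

Natural term of TU-475127:
  Base: filing + 20 years → 10 August 2009.
  Administrative Delay Adjustment: +386 days → 31 August 2010.
Expiry of referenced patent TU-759290:
  Base: filing + 20 years → 25 July 2007.
  Administrative Delay Adjustment: +556 days → 31 January 2009.
Terminal disclaimer: TU-475127 expires on the earlier of 31 August 2010 and 31 January 2009.

January 31, 2009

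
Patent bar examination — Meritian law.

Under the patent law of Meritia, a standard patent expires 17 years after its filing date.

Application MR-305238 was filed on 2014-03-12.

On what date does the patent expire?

March 12, 2031

Filing date + 17 years → 12 March 2031.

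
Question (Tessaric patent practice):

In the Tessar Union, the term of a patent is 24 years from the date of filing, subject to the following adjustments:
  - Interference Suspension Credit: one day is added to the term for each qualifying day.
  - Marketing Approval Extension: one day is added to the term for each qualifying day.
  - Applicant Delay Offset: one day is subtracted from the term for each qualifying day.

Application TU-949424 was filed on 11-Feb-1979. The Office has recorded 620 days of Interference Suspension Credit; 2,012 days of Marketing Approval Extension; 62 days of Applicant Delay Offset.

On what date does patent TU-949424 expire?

Base term: filing date + 24 years → 11 February 2003.
Interference Suspension Credit: +620 days → 23 October 2004.
Marketing Approval Extension: +2012 days → 27 April 2010.
Applicant Delay Offset: −62 days → 24 February 2010.

2010-02-24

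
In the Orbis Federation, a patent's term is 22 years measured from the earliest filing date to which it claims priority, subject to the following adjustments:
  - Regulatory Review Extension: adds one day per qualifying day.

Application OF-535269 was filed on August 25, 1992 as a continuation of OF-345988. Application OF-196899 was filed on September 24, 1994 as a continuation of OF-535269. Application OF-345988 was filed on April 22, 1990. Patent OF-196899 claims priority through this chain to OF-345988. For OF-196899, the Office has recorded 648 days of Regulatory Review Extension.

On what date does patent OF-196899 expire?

2014-01-30

Earliest priority filing: 22 April 1990.
Base term: 22 April 1990 + 22 years → 22 April 2012.
Regulatory Review Extension: +648 days → 30 January 2014.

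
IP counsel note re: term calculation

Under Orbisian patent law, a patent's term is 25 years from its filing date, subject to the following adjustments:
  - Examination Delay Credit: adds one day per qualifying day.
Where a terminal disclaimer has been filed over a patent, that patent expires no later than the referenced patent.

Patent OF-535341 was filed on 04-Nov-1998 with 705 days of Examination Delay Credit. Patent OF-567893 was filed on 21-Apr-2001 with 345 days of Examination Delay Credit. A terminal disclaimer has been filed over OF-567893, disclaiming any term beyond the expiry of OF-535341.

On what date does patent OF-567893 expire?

2025-10-09

Natural term of OF-567893:
  Base: filing + 25 years → 21 April 2026.
  Examination Delay Credit: +345 days → 1 April 2027.
Expiry of referenced patent OF-535341:
  Base: filing + 25 years → 4 November 2023.
  Examination Delay Credit: +705 days → 9 October 2025.
Terminal disclaimer: OF-567893 expires on the earlier of 1 April 2027 and 9 October 2025.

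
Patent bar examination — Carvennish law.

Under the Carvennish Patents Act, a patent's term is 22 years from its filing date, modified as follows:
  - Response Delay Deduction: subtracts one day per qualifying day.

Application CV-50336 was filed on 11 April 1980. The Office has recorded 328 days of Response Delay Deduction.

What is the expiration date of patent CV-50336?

Base term: filing date + 22 years → 11 April 2002.
Response Delay Deduction: −328 days → 18 May 2001.

2001-05-18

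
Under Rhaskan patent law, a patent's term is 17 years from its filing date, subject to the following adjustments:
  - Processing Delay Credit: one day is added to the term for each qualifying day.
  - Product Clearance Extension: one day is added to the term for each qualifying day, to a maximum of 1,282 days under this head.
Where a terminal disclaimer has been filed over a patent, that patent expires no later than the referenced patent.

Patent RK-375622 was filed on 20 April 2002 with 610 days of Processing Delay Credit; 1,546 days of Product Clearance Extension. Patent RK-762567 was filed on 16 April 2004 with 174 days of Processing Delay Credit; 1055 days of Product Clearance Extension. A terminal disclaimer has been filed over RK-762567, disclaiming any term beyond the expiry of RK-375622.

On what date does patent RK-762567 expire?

2024-06-24

Natural term of RK-762567:
  Base: filing + 17 years → 16 April 2021.
  Processing Delay Credit: +174 days → 7 October 2021.
  Product Clearance Extension: 1055 days (within the 1282-day cap) → +1055 days → 27 August 2024.
Expiry of referenced patent RK-375622:
  Base: filing + 17 years → 20 April 2019.
  Processing Delay Credit: +610 days → 20 December 2020.
  Product Clearance Extension: 1546 days claimed exceeds the 1282-day cap, so +1282 days → 24 June 2024.
Terminal disclaimer: RK-762567 expires on the earlier of 27 August 2024 and 24 June 2024.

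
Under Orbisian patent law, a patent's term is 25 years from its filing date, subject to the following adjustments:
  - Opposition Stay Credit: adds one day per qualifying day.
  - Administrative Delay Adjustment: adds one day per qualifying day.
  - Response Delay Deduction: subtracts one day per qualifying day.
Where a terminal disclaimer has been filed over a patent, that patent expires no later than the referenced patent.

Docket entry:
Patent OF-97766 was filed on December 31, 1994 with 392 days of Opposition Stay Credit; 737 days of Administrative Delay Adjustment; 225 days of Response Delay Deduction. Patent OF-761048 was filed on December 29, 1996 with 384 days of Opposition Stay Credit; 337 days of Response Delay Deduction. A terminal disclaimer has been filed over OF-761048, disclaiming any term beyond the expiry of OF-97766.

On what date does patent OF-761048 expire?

2022-02-14

Natural term of OF-761048:
  Base: filing + 25 years → 29 December 2021.
  Opposition Stay Credit: +384 days → 17 January 2023.
  Response Delay Deduction: −337 days → 14 February 2022.
Expiry of referenced patent OF-97766:
  Base: filing + 25 years → 31 December 2019.
  Opposition Stay Credit: +392 days → 26 January 2021.
  Administrative Delay Adjustment: +737 days → 2 February 2023.
  Response Delay Deduction: −225 days → 22 June 2022.
Terminal disclaimer: OF-761048 expires on the earlier of 14 February 2022 and 22 June 2022.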